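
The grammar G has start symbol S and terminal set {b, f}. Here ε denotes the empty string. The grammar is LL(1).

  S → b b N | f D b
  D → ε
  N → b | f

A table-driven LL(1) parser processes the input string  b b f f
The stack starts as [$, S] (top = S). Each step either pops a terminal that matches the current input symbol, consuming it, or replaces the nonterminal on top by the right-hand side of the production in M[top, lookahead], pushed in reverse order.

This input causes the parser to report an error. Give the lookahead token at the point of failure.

step 1: stack=$ S  input=b b f f $  — expand S → b b N
step 2: stack=$ N b b  input=b b f f $  — match b
step 3: stack=$ N b  input=b f f $  — match b
step 4: stack=$ N  input=f f $  — expand N → f
step 5: stack=$ f  input=f f $  — match f
step 6: stack=$  input=f $  — error: stack empty but input remains

f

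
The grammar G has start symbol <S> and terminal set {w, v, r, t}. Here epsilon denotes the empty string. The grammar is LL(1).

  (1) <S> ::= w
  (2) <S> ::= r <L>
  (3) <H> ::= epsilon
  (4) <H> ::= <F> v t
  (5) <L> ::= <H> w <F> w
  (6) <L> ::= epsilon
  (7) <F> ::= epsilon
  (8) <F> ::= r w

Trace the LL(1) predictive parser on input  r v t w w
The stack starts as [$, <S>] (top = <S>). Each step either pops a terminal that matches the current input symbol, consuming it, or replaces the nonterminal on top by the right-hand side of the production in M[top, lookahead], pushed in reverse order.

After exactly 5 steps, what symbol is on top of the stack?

     Stack              Input        Action
  1  $ <S>              r v t w w $  expand <S> ::= r <L>
  2  $ <L> r            r v t w w $  match r
  3  $ <L>              v t w w $    expand <L> ::= <H> w <F> w
  4  $ w <F> w <H>      v t w w $    expand <H> ::= <F> v t
  5  $ w <F> w t v <F>  v t w w $    expand <F> ::= epsilon
Stack after step 5: $ w <F> w t v (top = v).

v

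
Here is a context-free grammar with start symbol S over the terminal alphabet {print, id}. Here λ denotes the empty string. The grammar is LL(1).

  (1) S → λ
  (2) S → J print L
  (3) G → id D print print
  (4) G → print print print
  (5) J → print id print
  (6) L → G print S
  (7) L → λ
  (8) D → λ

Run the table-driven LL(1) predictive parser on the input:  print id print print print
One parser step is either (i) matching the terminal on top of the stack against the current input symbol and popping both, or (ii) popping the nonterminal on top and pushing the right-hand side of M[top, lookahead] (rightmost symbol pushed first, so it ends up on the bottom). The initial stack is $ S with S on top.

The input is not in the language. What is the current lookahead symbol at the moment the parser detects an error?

$

step 1: stack=$ S  input=print id print print print $  — expand S → J print L
step 2: stack=$ L print J  input=print id print print print $  — expand J → print id print
step 3: stack=$ L print print id print  input=print id print print print $  — match print
step 4: stack=$ L print print id  input=id print print print $  — match id
step 5: stack=$ L print print  input=print print print $  — match print
step 6: stack=$ L print  input=print print $  — match print
step 7: stack=$ L  input=print $  — expand L → G print S
step 8: stack=$ S print G  input=print $  — expand G → print print print
step 9: stack=$ S print print print print  input=print $  — match print
step 10: stack=$ S print print print  input=$  — error: top is terminal print but lookahead is $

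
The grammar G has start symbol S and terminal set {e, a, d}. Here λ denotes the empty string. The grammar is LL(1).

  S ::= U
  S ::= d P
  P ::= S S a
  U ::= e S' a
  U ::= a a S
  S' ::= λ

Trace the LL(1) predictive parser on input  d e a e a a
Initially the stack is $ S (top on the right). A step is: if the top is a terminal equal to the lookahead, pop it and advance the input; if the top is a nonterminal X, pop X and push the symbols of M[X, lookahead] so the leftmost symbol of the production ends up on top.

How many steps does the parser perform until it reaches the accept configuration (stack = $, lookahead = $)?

14

      Stack         Input          Action
   1  $ S           d e a e a a $  expand S ::= d P
   2  $ P d         d e a e a a $  match d
   3  $ P           e a e a a $    expand P ::= S S a
   4  $ a S S       e a e a a $    expand S ::= U
   5  $ a S U       e a e a a $    expand U ::= e S' a
   6  $ a S a S' e  e a e a a $    match e
   7  $ a S a S'    a e a a $      expand S' ::= λ
   8  $ a S a       a e a a $      match a
   9  $ a S         e a a $        expand S ::= U
  10  $ a U         e a a $        expand U ::= e S' a
  11  $ a a S' e    e a a $        match e
  12  $ a a S'      a a $          expand S' ::= λ
  13  $ a a         a a $          match a
  14  $ a           a $            match a
Accept reached after 14 steps.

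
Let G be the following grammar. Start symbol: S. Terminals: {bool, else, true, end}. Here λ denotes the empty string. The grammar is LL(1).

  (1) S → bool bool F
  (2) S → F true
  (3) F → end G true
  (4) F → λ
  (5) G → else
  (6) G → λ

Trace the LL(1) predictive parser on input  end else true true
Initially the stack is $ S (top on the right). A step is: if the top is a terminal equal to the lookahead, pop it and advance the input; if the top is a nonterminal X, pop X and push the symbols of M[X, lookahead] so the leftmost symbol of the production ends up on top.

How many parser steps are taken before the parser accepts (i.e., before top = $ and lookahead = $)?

step 1: stack=$ S  input=end else true true $  — expand S → F true
step 2: stack=$ true F  input=end else true true $  — expand F → end G true
step 3: stack=$ true true G end  input=end else true true $  — match end
step 4: stack=$ true true G  input=else true true $  — expand G → else
step 5: stack=$ true true else  input=else true true $  — match else
step 6: stack=$ true true  input=true true $  — match true
step 7: stack=$ true  input=true $  — match true
Accept reached after 7 steps.

7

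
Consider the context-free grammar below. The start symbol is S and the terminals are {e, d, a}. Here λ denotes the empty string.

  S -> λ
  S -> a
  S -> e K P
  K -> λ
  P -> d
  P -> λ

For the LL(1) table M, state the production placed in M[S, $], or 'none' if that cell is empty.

S -> λ

FIRST(S): from S->λ we get {λ}; from S->a we get {a}; from S->e K P we get {e}. So FIRST(S) = {λ, a, e}.
FIRST(K): from K->λ we get {λ}. So FIRST(K) = {λ}.
FIRST(P): from P->d we get {d}; from P->λ we get {λ}. So FIRST(P) = {λ, d}.
FOLLOW(S) includes $ since S is the start symbol.
FOLLOW(S): S appears on no right-hand side. Thus FOLLOW(S) = {$}.
For S -> λ: FIRST(λ) = {λ}, so it goes in M[S, t] for t ∈ {}; since λ ∈ FIRST, also for every t ∈ FOLLOW(S) = {$}.
For S -> a: FIRST(a) = {a}, so it goes in M[S, t] for t ∈ {a}.
For S -> e K P: FIRST(e K P) = {e}, so it goes in M[S, t] for t ∈ {e}.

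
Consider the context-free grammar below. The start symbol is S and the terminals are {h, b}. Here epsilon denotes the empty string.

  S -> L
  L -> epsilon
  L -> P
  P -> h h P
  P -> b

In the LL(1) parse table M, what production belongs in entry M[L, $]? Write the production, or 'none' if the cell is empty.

FIRST(P): from P->h h P we get {h}; from P->b we get {b}. So FIRST(P) = {b, h}.
FIRST(L): from L->epsilon we get {epsilon}; from L->P we get {b, h}. So FIRST(L) = {epsilon, b, h}.
FIRST(S): from S->L we get {epsilon, b, h}. So FIRST(S) = {epsilon, b, h}.
FOLLOW(S) includes $ since S is the start symbol.
FOLLOW(S): S appears on no right-hand side. Thus FOLLOW(S) = {$}.
FOLLOW(L): in S->L, the suffix after L is empty, so FOLLOW(L) ⊇ FOLLOW(S) = {$}. Thus FOLLOW(L) = {$}.
For L -> epsilon: FIRST(epsilon) = {epsilon}, so it goes in M[L, t] for t ∈ {}; since epsilon ∈ FIRST, also for every t ∈ FOLLOW(L) = {$}.
For L -> P: FIRST(P) = {b, h}, so it goes in M[L, t] for t ∈ {b, h}.

L -> epsilon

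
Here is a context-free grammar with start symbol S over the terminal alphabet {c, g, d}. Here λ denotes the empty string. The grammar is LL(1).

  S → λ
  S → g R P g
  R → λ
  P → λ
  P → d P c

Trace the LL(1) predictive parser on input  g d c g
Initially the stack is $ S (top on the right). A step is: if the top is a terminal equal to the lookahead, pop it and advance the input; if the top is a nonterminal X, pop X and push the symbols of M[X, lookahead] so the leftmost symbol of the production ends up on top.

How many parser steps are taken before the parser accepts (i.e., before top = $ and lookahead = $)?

8

     Stack      Input      Action
  1  $ S        g d c g $  expand S → g R P g
  2  $ g P R g  g d c g $  match g
  3  $ g P R    d c g $    expand R → λ
  4  $ g P      d c g $    expand P → d P c
  5  $ g c P d  d c g $    match d
  6  $ g c P    c g $      expand P → λ
  7  $ g c      c g $      match c
  8  $ g        g $        match g
Accept reached after 8 steps.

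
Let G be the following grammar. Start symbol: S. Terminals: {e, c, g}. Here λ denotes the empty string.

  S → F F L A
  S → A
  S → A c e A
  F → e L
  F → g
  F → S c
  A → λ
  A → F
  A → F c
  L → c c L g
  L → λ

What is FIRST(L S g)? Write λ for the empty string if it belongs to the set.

FIRST(L): from L→c c L g we get {c}; from L→λ we get {λ}. So FIRST(L) = {λ, c}.
FIRST(S): from S→F F L A we get {c, e, g}; from S→A we get {λ, c, e, g}; from S→A c e A we get {c, e, g}. So FIRST(S) = {λ, c, e, g}.
FIRST(F): from F→e L we get {e}; from F→g we get {g}; from F→S c we get {c, e, g}. So FIRST(F) = {c, e, g}.
FIRST(A): from A→λ we get {λ}; from A→F we get {c, e, g}; from A→F c we get {c, e, g}. So FIRST(A) = {λ, c, e, g}.
FIRST(L S g): take FIRST of each symbol in turn, carrying on past any symbol whose FIRST contains λ; result {c, e, g}.

{c, e, g}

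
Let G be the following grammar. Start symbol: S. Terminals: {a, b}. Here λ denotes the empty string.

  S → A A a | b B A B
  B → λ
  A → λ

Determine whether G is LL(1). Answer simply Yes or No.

FIRST(S) = {a, b}
FIRST(B) = {λ}
FIRST(A) = {λ}
FOLLOW(S) = {$}
FOLLOW(B) = {$}
FOLLOW(A) = {$, a}
Each cell of M receives at most one production.

Yes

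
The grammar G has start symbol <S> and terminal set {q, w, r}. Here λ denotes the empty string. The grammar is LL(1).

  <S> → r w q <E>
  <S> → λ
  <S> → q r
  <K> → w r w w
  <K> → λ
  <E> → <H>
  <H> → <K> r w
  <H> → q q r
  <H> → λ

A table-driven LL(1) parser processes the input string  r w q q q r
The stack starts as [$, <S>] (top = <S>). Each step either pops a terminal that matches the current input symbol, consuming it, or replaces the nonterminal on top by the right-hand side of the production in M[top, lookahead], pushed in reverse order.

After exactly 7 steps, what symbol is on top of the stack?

step 1: stack=$ <S>  input=r w q q q r $  — expand <S> → r w q <E>
step 2: stack=$ <E> q w r  input=r w q q q r $  — match r
step 3: stack=$ <E> q w  input=w q q q r $  — match w
step 4: stack=$ <E> q  input=q q q r $  — match q
step 5: stack=$ <E>  input=q q r $  — expand <E> → <H>
step 6: stack=$ <H>  input=q q r $  — expand <H> → q q r
step 7: stack=$ r q q  input=q q r $  — match q
Stack after step 7: $ r q (top = q).

q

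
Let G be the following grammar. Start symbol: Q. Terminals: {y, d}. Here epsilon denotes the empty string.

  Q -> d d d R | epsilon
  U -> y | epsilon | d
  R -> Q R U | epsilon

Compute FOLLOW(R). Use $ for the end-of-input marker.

{$, d, y}

FIRST(Q): from Q->d d d R we get {d}; from Q->epsilon we get {epsilon}. So FIRST(Q) = {epsilon, d}.
FIRST(U): from U->y we get {y}; from U->epsilon we get {epsilon}; from U->d we get {d}. So FIRST(U) = {epsilon, d, y}.
FIRST(R): from R->Q R U we get {epsilon, d, y}; from R->epsilon we get {epsilon}. So FIRST(R) = {epsilon, d, y}.
FOLLOW(Q) includes $ since Q is the start symbol.
FOLLOW(Q): in R->Q R U, Q is followed by R U with FIRST {epsilon, d, y}; in R->Q R U, the suffix after Q is nullable, so FOLLOW(Q) ⊇ FOLLOW(R) = {$, d, y}. Thus FOLLOW(Q) = {$, d, y}.
FOLLOW(R): in Q->d d d R, the suffix after R is empty, so FOLLOW(R) ⊇ FOLLOW(Q) = {$, d, y}; in R->Q R U, R is followed by U with FIRST {epsilon, d, y}; in R->Q R U, the suffix after R is nullable (adds nothing new). Thus FOLLOW(R) = {$, d, y}.
FOLLOW(U): in R->Q R U, the suffix after U is empty, so FOLLOW(U) ⊇ FOLLOW(R) = {$, d, y}. Thus FOLLOW(U) = {$, d, y}.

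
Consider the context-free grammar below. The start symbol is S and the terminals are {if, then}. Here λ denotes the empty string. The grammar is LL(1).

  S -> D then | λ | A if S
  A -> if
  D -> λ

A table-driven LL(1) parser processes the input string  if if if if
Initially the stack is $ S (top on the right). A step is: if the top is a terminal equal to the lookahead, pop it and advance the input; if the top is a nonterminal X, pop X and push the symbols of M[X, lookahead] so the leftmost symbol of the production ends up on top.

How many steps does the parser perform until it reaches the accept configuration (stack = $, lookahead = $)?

9

step 1: stack=$ S  input=if if if if $  — expand S -> A if S
step 2: stack=$ S if A  input=if if if if $  — expand A -> if
step 3: stack=$ S if if  input=if if if if $  — match if
step 4: stack=$ S if  input=if if if $  — match if
step 5: stack=$ S  input=if if $  — expand S -> A if S
step 6: stack=$ S if A  input=if if $  — expand A -> if
step 7: stack=$ S if if  input=if if $  — match if
step 8: stack=$ S if  input=if $  — match if
step 9: stack=$ S  input=$  — expand S -> λ
Accept reached after 9 steps.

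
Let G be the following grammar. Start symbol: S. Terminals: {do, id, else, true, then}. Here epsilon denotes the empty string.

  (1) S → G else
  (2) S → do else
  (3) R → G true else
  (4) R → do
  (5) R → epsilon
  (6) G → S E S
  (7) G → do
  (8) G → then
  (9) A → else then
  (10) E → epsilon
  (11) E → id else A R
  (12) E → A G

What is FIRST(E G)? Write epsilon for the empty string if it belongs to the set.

FIRST(A): from A→else then we get {else}. So FIRST(A) = {else}.
FIRST(E): from E→epsilon we get {epsilon}; from E→id else A R we get {id}; from E→A G we get {else}. So FIRST(E) = {epsilon, else, id}.
FIRST(S): from S→G else we get {do, then}; from S→do else we get {do}. So FIRST(S) = {do, then}.
FIRST(G): from G→S E S we get {do, then}; from G→do we get {do}; from G→then we get {then}. So FIRST(G) = {do, then}.
FIRST(R): from R→G true else we get {do, then}; from R→do we get {do}; from R→epsilon we get {epsilon}. So FIRST(R) = {epsilon, do, then}.
FIRST(E G): take FIRST of each symbol in turn, carrying on past any symbol whose FIRST contains epsilon; result {do, else, id, then}.

{do, else, id, then}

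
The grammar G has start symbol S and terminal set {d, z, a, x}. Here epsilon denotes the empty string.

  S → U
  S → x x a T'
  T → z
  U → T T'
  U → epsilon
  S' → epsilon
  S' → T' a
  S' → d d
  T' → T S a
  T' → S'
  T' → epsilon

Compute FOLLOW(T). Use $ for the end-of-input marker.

FIRST(T) = {z}
FIRST(U) = {epsilon, z}  (via T T')
FIRST(S) = {epsilon, x, z}  (via U)
FIRST(S') = {epsilon, a, d, z}  (via T' a)
FIRST(T') = {epsilon, a, d, z}  (via T S a, S')
FOLLOW(S) includes $ since S is the start symbol.
FOLLOW(S): in T'→T S a, S is followed by a with FIRST {a}. Thus FOLLOW(S) = {$, a}.
FOLLOW(U): in S→U, the suffix after U is empty, so FOLLOW(U) ⊇ FOLLOW(S) = {$, a}. Thus FOLLOW(U) = {$, a}.
FOLLOW(T): in U→T T', T is followed by T' with FIRST {epsilon, a, d, z}; in U→T T', the suffix after T is nullable, so FOLLOW(T) ⊇ FOLLOW(U) = {$, a}; in T'→T S a, T is followed by S a with FIRST {a, x, z}. Thus FOLLOW(T) = {$, a, d, x, z}.
FOLLOW(T'): in S→x x a T', the suffix after T' is empty, so FOLLOW(T') ⊇ FOLLOW(S) = {$, a}; in U→T T', the suffix after T' is empty, so FOLLOW(T') ⊇ FOLLOW(U) = {$, a}; in S'→T' a, T' is followed by a with FIRST {a}. Thus FOLLOW(T') = {$, a}.
FOLLOW(S'): in T'→S', the suffix after S' is empty, so FOLLOW(S') ⊇ FOLLOW(T') = {$, a}. Thus FOLLOW(S') = {$, a}.

{$, a, d, x, z}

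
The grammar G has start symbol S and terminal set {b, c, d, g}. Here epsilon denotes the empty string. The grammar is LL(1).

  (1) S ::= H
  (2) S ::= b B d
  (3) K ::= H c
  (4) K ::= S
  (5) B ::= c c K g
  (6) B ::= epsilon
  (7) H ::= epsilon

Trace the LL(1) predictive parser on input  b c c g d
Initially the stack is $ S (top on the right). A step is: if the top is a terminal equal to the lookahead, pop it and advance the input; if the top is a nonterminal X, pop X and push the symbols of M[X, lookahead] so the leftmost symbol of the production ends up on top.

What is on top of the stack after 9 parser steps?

d

step 1: stack=$ S  input=b c c g d $  — expand S ::= b B d
step 2: stack=$ d B b  input=b c c g d $  — match b
step 3: stack=$ d B  input=c c g d $  — expand B ::= c c K g
step 4: stack=$ d g K c c  input=c c g d $  — match c
step 5: stack=$ d g K c  input=c g d $  — match c
step 6: stack=$ d g K  input=g d $  — expand K ::= S
step 7: stack=$ d g S  input=g d $  — expand S ::= H
step 8: stack=$ d g H  input=g d $  — expand H ::= epsilon
step 9: stack=$ d g  input=g d $  — match g
Stack after step 9: $ d (top = d).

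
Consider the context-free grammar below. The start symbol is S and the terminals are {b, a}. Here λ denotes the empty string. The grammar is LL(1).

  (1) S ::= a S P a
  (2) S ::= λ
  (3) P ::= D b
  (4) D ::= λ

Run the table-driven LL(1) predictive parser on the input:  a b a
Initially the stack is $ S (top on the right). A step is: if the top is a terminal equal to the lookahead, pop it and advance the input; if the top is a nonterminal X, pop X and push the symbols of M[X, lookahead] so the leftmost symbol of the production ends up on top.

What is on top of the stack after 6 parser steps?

     Stack      Input    Action
  1  $ S        a b a $  expand S ::= a S P a
  2  $ a P S a  a b a $  match a
  3  $ a P S    b a $    expand S ::= λ
  4  $ a P      b a $    expand P ::= D b
  5  $ a b D    b a $    expand D ::= λ
  6  $ a b      b a $    match b
Stack after step 6: $ a (top = a).

a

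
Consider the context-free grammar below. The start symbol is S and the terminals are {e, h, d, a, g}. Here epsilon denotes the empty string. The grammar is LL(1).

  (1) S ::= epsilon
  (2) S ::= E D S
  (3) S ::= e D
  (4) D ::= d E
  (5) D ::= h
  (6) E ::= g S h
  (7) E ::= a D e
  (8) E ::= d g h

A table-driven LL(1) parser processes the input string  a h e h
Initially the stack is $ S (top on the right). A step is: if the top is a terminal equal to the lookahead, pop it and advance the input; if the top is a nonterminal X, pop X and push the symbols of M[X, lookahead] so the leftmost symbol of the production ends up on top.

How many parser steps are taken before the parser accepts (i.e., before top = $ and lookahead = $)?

     Stack        Input      Action
  1  $ S          a h e h $  expand S ::= E D S
  2  $ S D E      a h e h $  expand E ::= a D e
  3  $ S D e D a  a h e h $  match a
  4  $ S D e D    h e h $    expand D ::= h
  5  $ S D e h    h e h $    match h
  6  $ S D e      e h $      match e
  7  $ S D        h $        expand D ::= h
  8  $ S h        h $        match h
  9  $ S          $          expand S ::= epsilon
Accept reached after 9 steps.

9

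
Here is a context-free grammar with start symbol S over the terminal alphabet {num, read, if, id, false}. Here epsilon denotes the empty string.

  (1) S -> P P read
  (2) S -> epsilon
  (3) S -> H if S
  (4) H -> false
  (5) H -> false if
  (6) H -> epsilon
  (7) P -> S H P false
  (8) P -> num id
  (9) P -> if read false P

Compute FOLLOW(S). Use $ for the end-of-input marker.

{$, false, if, num}

FIRST(H): from H->false we get {false}; from H->false if we get {false}; from H->epsilon we get {epsilon}. So FIRST(H) = {epsilon, false}.
FIRST(S): from S->P P read we get {false, if, num}; from S->epsilon we get {epsilon}; from S->H if S we get {false, if}. So FIRST(S) = {epsilon, false, if, num}.
FIRST(P): from P->S H P false we get {false, if, num}; from P->num id we get {num}; from P->if read false P we get {if}. So FIRST(P) = {false, if, num}.
FOLLOW(S) includes $ since S is the start symbol.
FOLLOW(S): in S->H if S, the suffix after S is empty (adds nothing new); in P->S H P false, S is followed by H P false with FIRST {false, if, num}. Thus FOLLOW(S) = {$, false, if, num}.
FOLLOW(H): in S->H if S, H is followed by if S with FIRST {if}; in P->S H P false, H is followed by P false with FIRST {false, if, num}. Thus FOLLOW(H) = {false, if, num}.
FOLLOW(P): in S->P P read (occurrence 1), P is followed by P read with FIRST {false, if, num}; in S->P P read (occurrence 2), P is followed by read with FIRST {read}; in P->S H P false, P is followed by false with FIRST {false}; in P->if read false P, the suffix after P is empty (adds nothing new). Thus FOLLOW(P) = {false, if, num, read}.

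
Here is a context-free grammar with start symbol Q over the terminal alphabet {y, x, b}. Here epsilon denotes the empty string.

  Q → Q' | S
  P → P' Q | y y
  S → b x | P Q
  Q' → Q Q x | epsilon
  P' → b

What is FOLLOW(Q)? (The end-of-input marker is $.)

{$, b, x, y}

FIRST(P') = {b}
FIRST(P) = {b, y}  (via P' Q)
FIRST(S) = {b, y}  (via P Q)
FIRST(Q) = {epsilon, b, x, y}  (via Q', S)
FIRST(Q') = {epsilon, b, x, y}  (via Q Q x)
FOLLOW(Q) includes $ since Q is the start symbol.
FOLLOW(Q): in P→P' Q, the suffix after Q is empty, so FOLLOW(Q) ⊇ FOLLOW(P) = {$, b, x, y}; in S→P Q, the suffix after Q is empty, so FOLLOW(Q) ⊇ FOLLOW(S) = {$, b, x, y}; in Q'→Q Q x (occurrence 1), Q is followed by Q x with FIRST {b, x, y}; in Q'→Q Q x (occurrence 2), Q is followed by x with FIRST {x}. Thus FOLLOW(Q) = {$, b, x, y}.
FOLLOW(S): in Q→S, the suffix after S is empty, so FOLLOW(S) ⊇ FOLLOW(Q) = {$, b, x, y}. Thus FOLLOW(S) = {$, b, x, y}.
FOLLOW(P): in S→P Q, P is followed by Q with FIRST {epsilon, b, x, y}; in S→P Q, the suffix after P is nullable, so FOLLOW(P) ⊇ FOLLOW(S) = {$, b, x, y}. Thus FOLLOW(P) = {$, b, x, y}.
FOLLOW(Q'): in Q→Q', the suffix after Q' is empty, so FOLLOW(Q') ⊇ FOLLOW(Q) = {$, b, x, y}. Thus FOLLOW(Q') = {$, b, x, y}.
FOLLOW(P'): in P→P' Q, P' is followed by Q with FIRST {epsilon, b, x, y}; in P→P' Q, the suffix after P' is nullable, so FOLLOW(P') ⊇ FOLLOW(P) = {$, b, x, y}. Thus FOLLOW(P') = {$, b, x, y}.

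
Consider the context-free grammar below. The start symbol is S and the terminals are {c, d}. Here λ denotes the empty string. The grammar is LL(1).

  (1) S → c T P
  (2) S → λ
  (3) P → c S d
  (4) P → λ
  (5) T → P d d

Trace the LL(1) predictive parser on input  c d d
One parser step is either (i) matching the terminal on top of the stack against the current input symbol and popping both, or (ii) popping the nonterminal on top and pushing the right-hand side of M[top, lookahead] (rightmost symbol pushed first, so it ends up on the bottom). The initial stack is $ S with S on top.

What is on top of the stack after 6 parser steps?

P

     Stack      Input    Action
  1  $ S        c d d $  expand S → c T P
  2  $ P T c    c d d $  match c
  3  $ P T      d d $    expand T → P d d
  4  $ P d d P  d d $    expand P → λ
  5  $ P d d    d d $    match d
  6  $ P d      d $      match d
Stack after step 6: $ P (top = P).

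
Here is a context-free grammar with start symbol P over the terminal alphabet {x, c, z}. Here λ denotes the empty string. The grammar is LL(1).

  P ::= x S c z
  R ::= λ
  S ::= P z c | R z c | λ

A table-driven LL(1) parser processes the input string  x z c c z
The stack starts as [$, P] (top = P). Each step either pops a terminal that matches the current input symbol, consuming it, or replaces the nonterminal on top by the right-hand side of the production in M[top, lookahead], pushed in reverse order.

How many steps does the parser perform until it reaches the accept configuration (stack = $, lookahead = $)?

step 1: stack=$ P  input=x z c c z $  — expand P ::= x S c z
step 2: stack=$ z c S x  input=x z c c z $  — match x
step 3: stack=$ z c S  input=z c c z $  — expand S ::= R z c
step 4: stack=$ z c c z R  input=z c c z $  — expand R ::= λ
step 5: stack=$ z c c z  input=z c c z $  — match z
step 6: stack=$ z c c  input=c c z $  — match c
step 7: stack=$ z c  input=c z $  — match c
step 8: stack=$ z  input=z $  — match z
Accept reached after 8 steps.

8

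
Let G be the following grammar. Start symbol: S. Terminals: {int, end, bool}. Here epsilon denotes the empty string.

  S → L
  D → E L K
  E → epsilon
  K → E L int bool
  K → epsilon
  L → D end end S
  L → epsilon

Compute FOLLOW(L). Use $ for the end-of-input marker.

{$, end, int}

FIRST(E) = {epsilon}
FIRST(S) = {epsilon, end, int}  (via L)
FIRST(D) = {epsilon, end, int}  (via E L K)
FIRST(L) = {epsilon, end, int}  (via D end end S)
FIRST(K) = {epsilon, end, int}  (via E L int bool)
FOLLOW(S) includes $ since S is the start symbol.
FOLLOW(D): in L→D end end S, D is followed by end end S with FIRST {end}. Thus FOLLOW(D) = {end}.
FOLLOW(E): in D→E L K, E is followed by L K with FIRST {epsilon, end, int}; in D→E L K, the suffix after E is nullable, so FOLLOW(E) ⊇ FOLLOW(D) = {end}; in K→E L int bool, E is followed by L int bool with FIRST {end, int}. Thus FOLLOW(E) = {end, int}.
FOLLOW(K): in D→E L K, the suffix after K is empty, so FOLLOW(K) ⊇ FOLLOW(D) = {end}. Thus FOLLOW(K) = {end}.
FOLLOW(S): in L→D end end S, the suffix after S is empty, so FOLLOW(S) ⊇ FOLLOW(L) = {$, end, int}. Thus FOLLOW(S) = {$, end, int}.
FOLLOW(L): in S→L, the suffix after L is empty, so FOLLOW(L) ⊇ FOLLOW(S) = {$, end, int}; in D→E L K, L is followed by K with FIRST {epsilon, end, int}; in D→E L K, the suffix after L is nullable, so FOLLOW(L) ⊇ FOLLOW(D) = {end}; in K→E L int bool, L is followed by int bool with FIRST {int}. Thus FOLLOW(L) = {$, end, int}.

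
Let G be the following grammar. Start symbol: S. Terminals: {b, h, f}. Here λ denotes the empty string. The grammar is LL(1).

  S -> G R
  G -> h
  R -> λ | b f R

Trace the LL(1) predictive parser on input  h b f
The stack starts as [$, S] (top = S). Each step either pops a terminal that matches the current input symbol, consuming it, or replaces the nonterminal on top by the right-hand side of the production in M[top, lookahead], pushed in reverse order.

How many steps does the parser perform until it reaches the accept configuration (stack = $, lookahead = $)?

7

step 1: stack=$ S  input=h b f $  — expand S -> G R
step 2: stack=$ R G  input=h b f $  — expand G -> h
step 3: stack=$ R h  input=h b f $  — match h
step 4: stack=$ R  input=b f $  — expand R -> b f R
step 5: stack=$ R f b  input=b f $  — match b
step 6: stack=$ R f  input=f $  — match f
step 7: stack=$ R  input=$  — expand R -> λ
Accept reached after 7 steps.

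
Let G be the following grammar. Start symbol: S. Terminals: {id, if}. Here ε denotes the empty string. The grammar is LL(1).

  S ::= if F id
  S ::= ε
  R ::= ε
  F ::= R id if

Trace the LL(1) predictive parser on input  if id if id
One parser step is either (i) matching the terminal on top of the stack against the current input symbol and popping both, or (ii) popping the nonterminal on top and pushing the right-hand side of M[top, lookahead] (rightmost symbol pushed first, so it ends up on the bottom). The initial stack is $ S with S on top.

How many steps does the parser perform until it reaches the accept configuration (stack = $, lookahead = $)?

7

step 1: stack=$ S  input=if id if id $  — expand S ::= if F id
step 2: stack=$ id F if  input=if id if id $  — match if
step 3: stack=$ id F  input=id if id $  — expand F ::= R id if
step 4: stack=$ id if id R  input=id if id $  — expand R ::= ε
step 5: stack=$ id if id  input=id if id $  — match id
step 6: stack=$ id if  input=if id $  — match if
step 7: stack=$ id  input=id $  — match id
Accept reached after 7 steps.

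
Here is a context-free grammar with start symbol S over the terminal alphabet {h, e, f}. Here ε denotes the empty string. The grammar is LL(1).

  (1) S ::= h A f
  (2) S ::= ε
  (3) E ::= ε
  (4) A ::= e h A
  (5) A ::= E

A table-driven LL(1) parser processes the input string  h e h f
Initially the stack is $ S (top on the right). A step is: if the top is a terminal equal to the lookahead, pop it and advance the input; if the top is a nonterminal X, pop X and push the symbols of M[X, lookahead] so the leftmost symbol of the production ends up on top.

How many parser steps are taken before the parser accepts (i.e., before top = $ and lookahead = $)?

8

     Stack      Input      Action
  1  $ S        h e h f $  expand S ::= h A f
  2  $ f A h    h e h f $  match h
  3  $ f A      e h f $    expand A ::= e h A
  4  $ f A h e  e h f $    match e
  5  $ f A h    h f $      match h
  6  $ f A      f $        expand A ::= E
  7  $ f E      f $        expand E ::= ε
  8  $ f        f $        match f
Accept reached after 8 steps.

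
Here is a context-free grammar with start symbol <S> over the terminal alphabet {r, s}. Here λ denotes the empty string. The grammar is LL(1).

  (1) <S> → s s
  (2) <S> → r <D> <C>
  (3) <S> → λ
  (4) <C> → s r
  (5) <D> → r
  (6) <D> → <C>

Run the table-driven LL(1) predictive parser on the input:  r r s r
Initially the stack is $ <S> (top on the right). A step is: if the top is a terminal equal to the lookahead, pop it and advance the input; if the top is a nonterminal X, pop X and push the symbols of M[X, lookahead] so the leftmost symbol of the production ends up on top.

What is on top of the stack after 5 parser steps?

     Stack        Input      Action
  1  $ <S>        r r s r $  expand <S> → r <D> <C>
  2  $ <C> <D> r  r r s r $  match r
  3  $ <C> <D>    r s r $    expand <D> → r
  4  $ <C> r      r s r $    match r
  5  $ <C>        s r $      expand <C> → s r
Stack after step 5: $ r s (top = s).

s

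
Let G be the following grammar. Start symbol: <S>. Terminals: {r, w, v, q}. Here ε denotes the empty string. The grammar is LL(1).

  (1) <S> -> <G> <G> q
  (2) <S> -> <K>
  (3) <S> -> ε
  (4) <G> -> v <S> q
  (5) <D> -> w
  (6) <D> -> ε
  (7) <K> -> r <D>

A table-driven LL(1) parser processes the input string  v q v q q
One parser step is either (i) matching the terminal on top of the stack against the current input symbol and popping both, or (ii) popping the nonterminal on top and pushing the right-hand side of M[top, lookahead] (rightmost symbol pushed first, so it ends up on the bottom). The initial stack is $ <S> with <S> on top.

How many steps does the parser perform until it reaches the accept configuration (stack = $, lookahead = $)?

step 1: stack=$ <S>  input=v q v q q $  — expand <S> -> <G> <G> q
step 2: stack=$ q <G> <G>  input=v q v q q $  — expand <G> -> v <S> q
step 3: stack=$ q <G> q <S> v  input=v q v q q $  — match v
step 4: stack=$ q <G> q <S>  input=q v q q $  — expand <S> -> ε
step 5: stack=$ q <G> q  input=q v q q $  — match q
step 6: stack=$ q <G>  input=v q q $  — expand <G> -> v <S> q
step 7: stack=$ q q <S> v  input=v q q $  — match v
step 8: stack=$ q q <S>  input=q q $  — expand <S> -> ε
step 9: stack=$ q q  input=q q $  — match q
step 10: stack=$ q  input=q $  — match q
Accept reached after 10 steps.

10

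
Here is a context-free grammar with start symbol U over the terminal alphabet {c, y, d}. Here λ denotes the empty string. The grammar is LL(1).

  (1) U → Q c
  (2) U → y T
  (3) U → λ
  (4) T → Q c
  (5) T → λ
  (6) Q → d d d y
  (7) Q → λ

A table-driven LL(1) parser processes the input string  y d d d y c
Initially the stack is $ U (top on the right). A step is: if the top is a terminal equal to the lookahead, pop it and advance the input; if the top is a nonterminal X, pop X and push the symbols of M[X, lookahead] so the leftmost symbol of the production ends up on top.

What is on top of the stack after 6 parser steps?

d

     Stack        Input          Action
  1  $ U          y d d d y c $  expand U → y T
  2  $ T y        y d d d y c $  match y
  3  $ T          d d d y c $    expand T → Q c
  4  $ c Q        d d d y c $    expand Q → d d d y
  5  $ c y d d d  d d d y c $    match d
  6  $ c y d d    d d y c $      match d
Stack after step 6: $ c y d (top = d).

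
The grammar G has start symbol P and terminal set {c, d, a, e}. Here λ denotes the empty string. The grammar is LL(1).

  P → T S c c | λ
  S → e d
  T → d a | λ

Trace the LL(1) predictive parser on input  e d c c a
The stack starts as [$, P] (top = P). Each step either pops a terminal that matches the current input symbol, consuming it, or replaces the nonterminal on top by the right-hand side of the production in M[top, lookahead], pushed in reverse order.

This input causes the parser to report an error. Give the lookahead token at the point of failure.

step 1: stack=$ P  input=e d c c a $  — expand P → T S c c
step 2: stack=$ c c S T  input=e d c c a $  — expand T → λ
step 3: stack=$ c c S  input=e d c c a $  — expand S → e d
step 4: stack=$ c c d e  input=e d c c a $  — match e
step 5: stack=$ c c d  input=d c c a $  — match d
step 6: stack=$ c c  input=c c a $  — match c
step 7: stack=$ c  input=c a $  — match c
step 8: stack=$  input=a $  — error: stack empty but input remains

a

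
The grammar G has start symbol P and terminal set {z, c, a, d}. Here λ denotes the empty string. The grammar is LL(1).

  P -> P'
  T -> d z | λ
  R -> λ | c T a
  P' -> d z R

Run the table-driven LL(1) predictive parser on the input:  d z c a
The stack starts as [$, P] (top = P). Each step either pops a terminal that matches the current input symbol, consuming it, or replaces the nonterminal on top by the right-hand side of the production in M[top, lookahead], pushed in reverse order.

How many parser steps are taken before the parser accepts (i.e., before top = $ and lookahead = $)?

8

     Stack    Input      Action
  1  $ P      d z c a $  expand P -> P'
  2  $ P'     d z c a $  expand P' -> d z R
  3  $ R z d  d z c a $  match d
  4  $ R z    z c a $    match z
  5  $ R      c a $      expand R -> c T a
  6  $ a T c  c a $      match c
  7  $ a T    a $        expand T -> λ
  8  $ a      a $        match a
Accept reached after 8 steps.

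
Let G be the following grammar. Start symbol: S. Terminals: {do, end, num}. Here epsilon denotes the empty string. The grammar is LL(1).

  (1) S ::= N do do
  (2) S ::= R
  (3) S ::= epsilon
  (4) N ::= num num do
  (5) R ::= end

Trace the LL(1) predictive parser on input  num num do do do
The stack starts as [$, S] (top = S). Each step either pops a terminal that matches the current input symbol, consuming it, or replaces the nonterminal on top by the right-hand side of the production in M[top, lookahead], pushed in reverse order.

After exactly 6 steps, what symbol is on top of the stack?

do

     Stack               Input               Action
  1  $ S                 num num do do do $  expand S ::= N do do
  2  $ do do N           num num do do do $  expand N ::= num num do
  3  $ do do do num num  num num do do do $  match num
  4  $ do do do num      num do do do $      match num
  5  $ do do do          do do do $          match do
  6  $ do do             do do $             match do
Stack after step 6: $ do (top = do).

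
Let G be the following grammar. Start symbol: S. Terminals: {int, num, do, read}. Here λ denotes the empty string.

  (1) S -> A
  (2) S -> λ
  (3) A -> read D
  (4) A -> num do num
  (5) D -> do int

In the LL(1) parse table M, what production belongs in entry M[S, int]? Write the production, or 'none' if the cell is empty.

none

FIRST(A): from A->read D we get {read}; from A->num do num we get {num}. So FIRST(A) = {num, read}.
FIRST(D): from D->do int we get {do}. So FIRST(D) = {do}.
FIRST(S): from S->A we get {num, read}; from S->λ we get {λ}. So FIRST(S) = {λ, num, read}.
FOLLOW(S) includes $ since S is the start symbol.
FOLLOW(S): S appears on no right-hand side. Thus FOLLOW(S) = {$}.
For S -> A: FIRST(A) = {num, read}, so it goes in M[S, t] for t ∈ {num, read}.
For S -> λ: FIRST(λ) = {λ}, so it goes in M[S, t] for t ∈ {}; since λ ∈ FIRST, also for every t ∈ FOLLOW(S) = {$}.
None of these place a production in M[S, int].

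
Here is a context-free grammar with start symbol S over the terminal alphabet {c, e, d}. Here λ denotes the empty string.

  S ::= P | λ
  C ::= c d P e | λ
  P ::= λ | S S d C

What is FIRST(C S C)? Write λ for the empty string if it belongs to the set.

{λ, c, d}

FIRST(C) = {λ, c}
FIRST(S) = {λ, d}  (via P)
FIRST(P) = {λ, d}  (via S S d C)
FIRST(C S C): take FIRST of each symbol in turn, carrying on past any symbol whose FIRST contains λ; result {λ, c, d}.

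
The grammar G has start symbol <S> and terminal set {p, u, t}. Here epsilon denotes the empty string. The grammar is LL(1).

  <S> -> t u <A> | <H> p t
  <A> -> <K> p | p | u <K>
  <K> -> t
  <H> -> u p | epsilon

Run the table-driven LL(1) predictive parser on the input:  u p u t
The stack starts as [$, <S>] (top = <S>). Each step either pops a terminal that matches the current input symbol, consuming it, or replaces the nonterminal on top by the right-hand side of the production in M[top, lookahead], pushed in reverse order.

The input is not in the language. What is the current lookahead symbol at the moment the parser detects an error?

step 1: stack=$ <S>  input=u p u t $  — expand <S> -> <H> p t
step 2: stack=$ t p <H>  input=u p u t $  — expand <H> -> u p
step 3: stack=$ t p p u  input=u p u t $  — match u
step 4: stack=$ t p p  input=p u t $  — match p
step 5: stack=$ t p  input=u t $  — error: top is terminal p but lookahead is u

u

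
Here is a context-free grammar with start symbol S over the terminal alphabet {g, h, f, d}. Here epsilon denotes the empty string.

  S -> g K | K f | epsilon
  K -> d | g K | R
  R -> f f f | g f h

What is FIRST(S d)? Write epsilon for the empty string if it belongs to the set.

FIRST(R) = {f, g}
FIRST(K) = {d, f, g}  (via R)
FIRST(S) = {epsilon, d, f, g}  (via K f)
FIRST(S d): take FIRST of each symbol in turn, carrying on past any symbol whose FIRST contains epsilon; result {d, f, g}.

{d, f, g}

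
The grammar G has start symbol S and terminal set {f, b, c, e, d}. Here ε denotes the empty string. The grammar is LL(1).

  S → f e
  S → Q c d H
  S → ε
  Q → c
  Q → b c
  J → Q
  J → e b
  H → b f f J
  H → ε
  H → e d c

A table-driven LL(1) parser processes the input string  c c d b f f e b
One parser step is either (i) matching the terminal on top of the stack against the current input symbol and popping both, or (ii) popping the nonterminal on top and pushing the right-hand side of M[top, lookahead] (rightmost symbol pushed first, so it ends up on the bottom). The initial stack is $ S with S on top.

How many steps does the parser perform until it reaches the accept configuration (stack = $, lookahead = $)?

step 1: stack=$ S  input=c c d b f f e b $  — expand S → Q c d H
step 2: stack=$ H d c Q  input=c c d b f f e b $  — expand Q → c
step 3: stack=$ H d c c  input=c c d b f f e b $  — match c
step 4: stack=$ H d c  input=c d b f f e b $  — match c
step 5: stack=$ H d  input=d b f f e b $  — match d
step 6: stack=$ H  input=b f f e b $  — expand H → b f f J
step 7: stack=$ J f f b  input=b f f e b $  — match b
step 8: stack=$ J f f  input=f f e b $  — match f
step 9: stack=$ J f  input=f e b $  — match f
step 10: stack=$ J  input=e b $  — expand J → e b
step 11: stack=$ b e  input=e b $  — match e
step 12: stack=$ b  input=b $  — match b
Accept reached after 12 steps.

12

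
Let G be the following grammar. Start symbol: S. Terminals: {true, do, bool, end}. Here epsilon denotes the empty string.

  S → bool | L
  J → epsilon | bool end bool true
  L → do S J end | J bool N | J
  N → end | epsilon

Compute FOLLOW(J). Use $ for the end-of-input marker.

{$, bool, end}

FIRST(J) = {epsilon, bool}
FIRST(N) = {epsilon, end}
FIRST(L) = {epsilon, bool, do}  (via J bool N, J)
FIRST(S) = {epsilon, bool, do}  (via L)
FOLLOW(S) includes $ since S is the start symbol.
FOLLOW(S): in L→do S J end, S is followed by J end with FIRST {bool, end}. Thus FOLLOW(S) = {$, bool, end}.
FOLLOW(L): in S→L, the suffix after L is empty, so FOLLOW(L) ⊇ FOLLOW(S) = {$, bool, end}. Thus FOLLOW(L) = {$, bool, end}.
FOLLOW(J): in L→do S J end, J is followed by end with FIRST {end}; in L→J bool N, J is followed by bool N with FIRST {bool}; in L→J, the suffix after J is empty, so FOLLOW(J) ⊇ FOLLOW(L) = {$, bool, end}. Thus FOLLOW(J) = {$, bool, end}.
FOLLOW(N): in L→J bool N, the suffix after N is empty, so FOLLOW(N) ⊇ FOLLOW(L) = {$, bool, end}. Thus FOLLOW(N) = {$, bool, end}.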